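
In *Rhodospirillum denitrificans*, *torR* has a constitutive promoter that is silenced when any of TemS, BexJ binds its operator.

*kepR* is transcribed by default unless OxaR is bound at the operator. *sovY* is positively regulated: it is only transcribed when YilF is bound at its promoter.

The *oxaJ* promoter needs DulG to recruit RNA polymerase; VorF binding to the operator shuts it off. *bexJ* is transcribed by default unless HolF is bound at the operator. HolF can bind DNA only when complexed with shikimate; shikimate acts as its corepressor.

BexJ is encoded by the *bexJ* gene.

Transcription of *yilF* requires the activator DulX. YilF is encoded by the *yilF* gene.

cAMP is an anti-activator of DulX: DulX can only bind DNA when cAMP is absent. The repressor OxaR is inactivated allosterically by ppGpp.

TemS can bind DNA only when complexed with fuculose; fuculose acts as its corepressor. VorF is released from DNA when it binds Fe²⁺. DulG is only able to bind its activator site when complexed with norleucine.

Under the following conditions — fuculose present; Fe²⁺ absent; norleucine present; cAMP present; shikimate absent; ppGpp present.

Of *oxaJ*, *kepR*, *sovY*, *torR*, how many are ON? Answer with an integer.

Norleucine is present, so DulG is active.
Fe²⁺ is absent, so VorF is active.
With repressor VorF bound, *oxaJ* is not transcribed.
→ *oxaJ* is OFF.
ppGpp is present, so OxaR is inactive.
With no repressor bound, *kepR* is transcribed.
→ *kepR* is ON.
cAMP is present, so DulX is inactive.
Required activator DulX is absent, so *yilF* is not transcribed.
So YilF is not produced.
Required activator YilF is absent, so *sovY* is not transcribed.
→ *sovY* is OFF.
Fuculose is present, so TemS is active.
Shikimate is absent, so HolF is inactive.
With no repressor bound, *bexJ* is transcribed.
So BexJ is produced and active.
With repressor TemS bound, *torR* is not transcribed.
→ *torR* is OFF.
1 of the 4 genes is transcribed.

1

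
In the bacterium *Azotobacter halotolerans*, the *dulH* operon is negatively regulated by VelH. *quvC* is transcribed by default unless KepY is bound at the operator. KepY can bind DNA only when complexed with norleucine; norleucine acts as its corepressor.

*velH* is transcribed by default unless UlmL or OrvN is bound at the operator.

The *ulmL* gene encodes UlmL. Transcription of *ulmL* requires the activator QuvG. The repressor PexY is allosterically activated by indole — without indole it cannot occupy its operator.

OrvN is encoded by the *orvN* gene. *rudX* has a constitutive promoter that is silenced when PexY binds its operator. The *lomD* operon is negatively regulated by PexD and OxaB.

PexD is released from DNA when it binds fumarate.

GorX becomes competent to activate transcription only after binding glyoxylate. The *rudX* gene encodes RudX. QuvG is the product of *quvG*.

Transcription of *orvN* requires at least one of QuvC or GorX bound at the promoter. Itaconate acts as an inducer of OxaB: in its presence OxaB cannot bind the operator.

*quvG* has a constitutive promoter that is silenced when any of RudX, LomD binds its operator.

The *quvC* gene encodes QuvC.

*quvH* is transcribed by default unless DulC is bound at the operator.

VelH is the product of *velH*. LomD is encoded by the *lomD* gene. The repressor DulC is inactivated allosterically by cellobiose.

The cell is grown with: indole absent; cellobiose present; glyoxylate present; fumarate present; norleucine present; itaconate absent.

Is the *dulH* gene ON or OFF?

Indole is absent, so PexY is inactive.
With no repressor bound, *rudX* is transcribed.
So RudX is produced and active.
Fumarate is present, so PexD is inactive.
Itaconate is absent, so OxaB is active.
With repressor OxaB bound, *lomD* is not transcribed.
So LomD is not produced.
With repressor RudX bound, *quvG* is not transcribed.
So QuvG is not produced.
Required activator QuvG is absent, so *ulmL* is not transcribed.
So UlmL is not produced.
Norleucine is present, so KepY is active.
With repressor KepY bound, *quvC* is not transcribed.
So QuvC is not produced.
Glyoxylate is present, so GorX is active.
Activator GorX is present, so *orvN* is transcribed.
So OrvN is produced and active.
With repressor OrvN bound, *velH* is not transcribed.
So VelH is not produced.
With no repressor bound, *dulH* is transcribed.

ON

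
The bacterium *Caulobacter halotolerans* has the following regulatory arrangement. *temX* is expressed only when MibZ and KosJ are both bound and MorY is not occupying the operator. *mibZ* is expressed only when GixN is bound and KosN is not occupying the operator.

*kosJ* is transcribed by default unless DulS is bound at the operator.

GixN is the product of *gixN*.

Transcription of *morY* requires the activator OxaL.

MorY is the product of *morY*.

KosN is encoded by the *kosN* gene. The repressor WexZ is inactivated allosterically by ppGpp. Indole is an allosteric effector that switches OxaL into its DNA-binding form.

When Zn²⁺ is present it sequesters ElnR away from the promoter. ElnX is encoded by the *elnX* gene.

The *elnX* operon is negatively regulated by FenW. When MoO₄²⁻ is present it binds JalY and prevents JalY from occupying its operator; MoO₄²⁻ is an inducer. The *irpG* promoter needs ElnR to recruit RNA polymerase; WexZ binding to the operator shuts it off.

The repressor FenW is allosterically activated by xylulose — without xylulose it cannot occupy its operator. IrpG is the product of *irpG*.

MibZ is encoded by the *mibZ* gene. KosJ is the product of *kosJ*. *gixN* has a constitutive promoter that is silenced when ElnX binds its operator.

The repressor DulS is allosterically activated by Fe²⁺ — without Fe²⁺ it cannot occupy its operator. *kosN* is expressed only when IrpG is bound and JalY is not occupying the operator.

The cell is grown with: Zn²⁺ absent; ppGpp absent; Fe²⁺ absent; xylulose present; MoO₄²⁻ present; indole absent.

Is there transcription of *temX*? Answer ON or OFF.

ON

Xylulose is present, so FenW is active.
With repressor FenW bound, *elnX* is not transcribed.
So ElnX is not produced.
With no repressor bound, *gixN* is transcribed.
So GixN is produced and active.
MoO₄²⁻ is present, so JalY is inactive.
ppGpp is absent, so WexZ is active.
Zn²⁺ is absent, so ElnR is active.
With repressor WexZ bound, *irpG* is not transcribed.
So IrpG is not produced.
Required activator IrpG is absent, so *kosN* is not transcribed.
So KosN is not produced.
No repressor is bound and GixN is active, so *mibZ* is transcribed.
So MibZ is produced and active.
Indole is absent, so OxaL is inactive.
Required activator OxaL is absent, so *morY* is not transcribed.
So MorY is not produced.
Fe²⁺ is absent, so DulS is inactive.
With no repressor bound, *kosJ* is transcribed.
So KosJ is produced and active.
No repressor is bound and MibZ and KosJ are active, so *temX* is transcribed.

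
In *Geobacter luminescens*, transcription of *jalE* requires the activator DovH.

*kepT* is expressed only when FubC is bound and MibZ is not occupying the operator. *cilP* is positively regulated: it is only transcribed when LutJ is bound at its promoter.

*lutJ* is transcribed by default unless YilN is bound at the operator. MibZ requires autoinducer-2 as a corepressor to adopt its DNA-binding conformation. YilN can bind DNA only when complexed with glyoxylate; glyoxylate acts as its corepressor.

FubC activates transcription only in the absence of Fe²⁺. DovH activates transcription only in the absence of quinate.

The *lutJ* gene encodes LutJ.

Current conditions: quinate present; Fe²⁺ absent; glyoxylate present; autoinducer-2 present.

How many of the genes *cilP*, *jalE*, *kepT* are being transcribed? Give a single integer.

Glyoxylate is present, so YilN is active.
With repressor YilN bound, *lutJ* is not transcribed.
So LutJ is not produced.
Required activator LutJ is absent, so *cilP* is not transcribed.
→ *cilP* is OFF.
Quinate is present, so DovH is inactive.
Required activator DovH is absent, so *jalE* is not transcribed.
→ *jalE* is OFF.
Fe²⁺ is absent, so FubC is active.
Autoinducer-2 is present, so MibZ is active.
With repressor MibZ bound, *kepT* is not transcribed.
→ *kepT* is OFF.
0 of the 3 genes are transcribed.

0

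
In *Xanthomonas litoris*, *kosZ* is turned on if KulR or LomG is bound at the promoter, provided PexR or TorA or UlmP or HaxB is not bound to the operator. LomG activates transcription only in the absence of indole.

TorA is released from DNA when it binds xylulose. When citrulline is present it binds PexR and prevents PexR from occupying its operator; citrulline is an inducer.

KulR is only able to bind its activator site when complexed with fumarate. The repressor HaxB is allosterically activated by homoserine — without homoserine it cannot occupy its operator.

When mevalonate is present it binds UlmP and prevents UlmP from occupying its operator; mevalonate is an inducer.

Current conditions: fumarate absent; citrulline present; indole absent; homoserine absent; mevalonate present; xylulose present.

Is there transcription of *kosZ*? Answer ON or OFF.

Fumarate is absent, so KulR is inactive.
Citrulline is present, so PexR is inactive.
Xylulose is present, so TorA is inactive.
Mevalonate is present, so UlmP is inactive.
Indole is absent, so LomG is active.
Homoserine is absent, so HaxB is inactive.
Activator LomG is present, so *kosZ* is transcribed.

ON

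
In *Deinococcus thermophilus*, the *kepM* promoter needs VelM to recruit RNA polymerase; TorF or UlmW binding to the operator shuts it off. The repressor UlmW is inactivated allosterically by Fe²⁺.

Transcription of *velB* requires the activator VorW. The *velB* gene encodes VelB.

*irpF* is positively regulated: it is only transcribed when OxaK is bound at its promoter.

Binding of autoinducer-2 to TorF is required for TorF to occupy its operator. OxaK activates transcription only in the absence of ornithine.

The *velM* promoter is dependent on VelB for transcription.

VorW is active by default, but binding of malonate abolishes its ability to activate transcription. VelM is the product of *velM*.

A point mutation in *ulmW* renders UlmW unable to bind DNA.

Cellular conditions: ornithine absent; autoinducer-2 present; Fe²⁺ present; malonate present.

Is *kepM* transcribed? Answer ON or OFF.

OFF

Malonate is present, so VorW is inactive.
Required activator VorW is absent, so *velB* is not transcribed.
So VelB is not produced.
Required activator VelB is absent, so *velM* is not transcribed.
So VelM is not produced.
Autoinducer-2 is present, so TorF is active.
UlmW is non-functional in this strain, so it has no effect.
With repressor TorF bound, *kepM* is not transcribed.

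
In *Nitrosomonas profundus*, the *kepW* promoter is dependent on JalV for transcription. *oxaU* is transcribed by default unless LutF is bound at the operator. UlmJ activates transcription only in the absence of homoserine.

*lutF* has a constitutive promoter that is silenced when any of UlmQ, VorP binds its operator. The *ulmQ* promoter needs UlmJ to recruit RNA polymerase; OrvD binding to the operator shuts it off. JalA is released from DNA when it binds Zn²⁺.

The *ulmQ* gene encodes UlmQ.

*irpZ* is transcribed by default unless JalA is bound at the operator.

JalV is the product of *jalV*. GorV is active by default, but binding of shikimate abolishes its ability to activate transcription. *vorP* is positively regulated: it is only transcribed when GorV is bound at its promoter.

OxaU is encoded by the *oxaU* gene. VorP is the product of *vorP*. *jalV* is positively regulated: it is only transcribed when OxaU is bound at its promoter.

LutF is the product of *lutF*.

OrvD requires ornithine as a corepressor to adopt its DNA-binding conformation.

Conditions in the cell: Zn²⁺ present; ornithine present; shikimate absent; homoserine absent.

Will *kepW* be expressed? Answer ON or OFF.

Ornithine is present, so OrvD is active.
Homoserine is absent, so UlmJ is active.
With repressor OrvD bound, *ulmQ* is not transcribed.
So UlmQ is not produced.
Shikimate is absent, so GorV is active.
No repressor is bound and GorV is active, so *vorP* is transcribed.
So VorP is produced and active.
With repressor VorP bound, *lutF* is not transcribed.
So LutF is not produced.
With no repressor bound, *oxaU* is transcribed.
So OxaU is produced and active.
No repressor is bound and OxaU is active, so *jalV* is transcribed.
So JalV is produced and active.
No repressor is bound and JalV is active, so *kepW* is transcribed.

ON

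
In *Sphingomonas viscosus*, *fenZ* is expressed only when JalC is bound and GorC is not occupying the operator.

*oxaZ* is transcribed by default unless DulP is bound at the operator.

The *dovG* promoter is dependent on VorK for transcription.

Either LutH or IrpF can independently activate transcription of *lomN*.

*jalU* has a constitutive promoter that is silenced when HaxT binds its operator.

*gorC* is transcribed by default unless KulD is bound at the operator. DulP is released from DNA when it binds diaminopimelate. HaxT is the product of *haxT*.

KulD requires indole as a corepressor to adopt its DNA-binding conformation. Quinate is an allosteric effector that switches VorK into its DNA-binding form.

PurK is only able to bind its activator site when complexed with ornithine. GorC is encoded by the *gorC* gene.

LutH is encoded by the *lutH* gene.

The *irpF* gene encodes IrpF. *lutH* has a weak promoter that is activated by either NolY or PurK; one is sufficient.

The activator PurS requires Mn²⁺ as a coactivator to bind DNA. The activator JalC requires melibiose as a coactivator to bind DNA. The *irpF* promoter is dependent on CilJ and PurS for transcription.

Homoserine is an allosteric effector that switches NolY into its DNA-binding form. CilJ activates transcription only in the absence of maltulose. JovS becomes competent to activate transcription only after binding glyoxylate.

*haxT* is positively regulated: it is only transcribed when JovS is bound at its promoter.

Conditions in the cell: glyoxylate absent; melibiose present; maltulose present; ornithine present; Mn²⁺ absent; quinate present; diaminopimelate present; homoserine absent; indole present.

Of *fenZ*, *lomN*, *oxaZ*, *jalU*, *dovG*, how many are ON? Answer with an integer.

5

Indole is present, so KulD is active.
With repressor KulD bound, *gorC* is not transcribed.
So GorC is not produced.
Melibiose is present, so JalC is active.
No repressor is bound and JalC is active, so *fenZ* is transcribed.
→ *fenZ* is ON.
Homoserine is absent, so NolY is inactive.
Ornithine is present, so PurK is active.
Activator PurK is present, so *lutH* is transcribed.
So LutH is produced and active.
Maltulose is present, so CilJ is inactive.
Mn²⁺ is absent, so PurS is inactive.
Required activator CilJ is absent, so *irpF* is not transcribed.
So IrpF is not produced.
Activator LutH is present, so *lomN* is transcribed.
→ *lomN* is ON.
Diaminopimelate is present, so DulP is inactive.
With no repressor bound, *oxaZ* is transcribed.
→ *oxaZ* is ON.
Glyoxylate is absent, so JovS is inactive.
Required activator JovS is absent, so *haxT* is not transcribed.
So HaxT is not produced.
With no repressor bound, *jalU* is transcribed.
→ *jalU* is ON.
Quinate is present, so VorK is active.
No repressor is bound and VorK is active, so *dovG* is transcribed.
→ *dovG* is ON.
5 of the 5 genes are transcribed.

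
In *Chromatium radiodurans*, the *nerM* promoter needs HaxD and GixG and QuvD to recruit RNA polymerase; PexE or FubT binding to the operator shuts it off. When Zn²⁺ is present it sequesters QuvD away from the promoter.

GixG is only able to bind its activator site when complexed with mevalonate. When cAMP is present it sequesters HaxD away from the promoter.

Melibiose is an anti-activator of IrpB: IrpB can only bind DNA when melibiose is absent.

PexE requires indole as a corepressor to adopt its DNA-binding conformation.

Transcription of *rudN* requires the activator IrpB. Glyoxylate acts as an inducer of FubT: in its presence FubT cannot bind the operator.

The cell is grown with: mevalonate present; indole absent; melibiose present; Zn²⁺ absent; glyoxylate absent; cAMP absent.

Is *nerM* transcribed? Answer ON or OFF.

OFF

Indole is absent, so PexE is inactive.
cAMP is absent, so HaxD is active.
Mevalonate is present, so GixG is active.
Zn²⁺ is absent, so QuvD is active.
Glyoxylate is absent, so FubT is active.
With repressor FubT bound, *nerM* is not transcribed.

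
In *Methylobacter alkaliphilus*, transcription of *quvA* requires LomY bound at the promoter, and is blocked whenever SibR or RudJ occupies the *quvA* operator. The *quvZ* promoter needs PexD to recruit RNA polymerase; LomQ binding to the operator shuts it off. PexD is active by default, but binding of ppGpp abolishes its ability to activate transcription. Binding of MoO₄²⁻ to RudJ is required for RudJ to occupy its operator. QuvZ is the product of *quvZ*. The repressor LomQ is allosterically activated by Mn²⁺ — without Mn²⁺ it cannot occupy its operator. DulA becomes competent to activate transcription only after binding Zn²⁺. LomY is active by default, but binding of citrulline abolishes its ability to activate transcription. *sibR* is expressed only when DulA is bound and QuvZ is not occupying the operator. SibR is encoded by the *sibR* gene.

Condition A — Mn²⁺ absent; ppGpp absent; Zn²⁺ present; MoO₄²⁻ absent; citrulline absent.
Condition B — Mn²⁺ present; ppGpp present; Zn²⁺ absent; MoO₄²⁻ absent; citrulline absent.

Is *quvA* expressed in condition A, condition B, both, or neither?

Condition A:
Mn²⁺ is absent, so LomQ is inactive.
ppGpp is absent, so PexD is active.
No repressor is bound and PexD is active, so *quvZ* is transcribed.
So QuvZ is produced and active.
Zn²⁺ is present, so DulA is active.
With repressor QuvZ bound, *sibR* is not transcribed.
So SibR is not produced.
MoO₄²⁻ is absent, so RudJ is inactive.
Citrulline is absent, so LomY is active.
No repressor is bound and LomY is active, so *quvA* is transcribed.
→ *quvA* is ON in A.
Condition B:
Mn²⁺ is present, so LomQ is active.
ppGpp is present, so PexD is inactive.
With repressor LomQ bound, *quvZ* is not transcribed.
So QuvZ is not produced.
Zn²⁺ is absent, so DulA is inactive.
Required activator DulA is absent, so *sibR* is not transcribed.
So SibR is not produced.
MoO₄²⁻ is absent, so RudJ is inactive.
Citrulline is absent, so LomY is active.
No repressor is bound and LomY is active, so *quvA* is transcribed.
→ *quvA* is ON in B.

both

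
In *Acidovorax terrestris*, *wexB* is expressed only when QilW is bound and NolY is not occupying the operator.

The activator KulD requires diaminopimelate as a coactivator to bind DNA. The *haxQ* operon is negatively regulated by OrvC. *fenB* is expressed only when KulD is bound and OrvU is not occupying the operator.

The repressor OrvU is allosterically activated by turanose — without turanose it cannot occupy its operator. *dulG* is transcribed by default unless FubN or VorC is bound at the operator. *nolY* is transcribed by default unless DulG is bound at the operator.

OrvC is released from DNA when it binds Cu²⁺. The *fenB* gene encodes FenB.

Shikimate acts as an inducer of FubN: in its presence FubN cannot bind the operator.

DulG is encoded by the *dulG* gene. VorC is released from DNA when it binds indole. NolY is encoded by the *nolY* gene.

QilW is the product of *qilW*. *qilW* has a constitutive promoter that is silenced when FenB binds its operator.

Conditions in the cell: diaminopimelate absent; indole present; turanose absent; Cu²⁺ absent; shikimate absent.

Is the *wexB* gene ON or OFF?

OFF

Turanose is absent, so OrvU is inactive.
Diaminopimelate is absent, so KulD is inactive.
Required activator KulD is absent, so *fenB* is not transcribed.
So FenB is not produced.
With no repressor bound, *qilW* is transcribed.
So QilW is produced and active.
Shikimate is absent, so FubN is active.
Indole is present, so VorC is inactive.
With repressor FubN bound, *dulG* is not transcribed.
So DulG is not produced.
With no repressor bound, *nolY* is transcribed.
So NolY is produced and active.
With repressor NolY bound, *wexB* is not transcribed.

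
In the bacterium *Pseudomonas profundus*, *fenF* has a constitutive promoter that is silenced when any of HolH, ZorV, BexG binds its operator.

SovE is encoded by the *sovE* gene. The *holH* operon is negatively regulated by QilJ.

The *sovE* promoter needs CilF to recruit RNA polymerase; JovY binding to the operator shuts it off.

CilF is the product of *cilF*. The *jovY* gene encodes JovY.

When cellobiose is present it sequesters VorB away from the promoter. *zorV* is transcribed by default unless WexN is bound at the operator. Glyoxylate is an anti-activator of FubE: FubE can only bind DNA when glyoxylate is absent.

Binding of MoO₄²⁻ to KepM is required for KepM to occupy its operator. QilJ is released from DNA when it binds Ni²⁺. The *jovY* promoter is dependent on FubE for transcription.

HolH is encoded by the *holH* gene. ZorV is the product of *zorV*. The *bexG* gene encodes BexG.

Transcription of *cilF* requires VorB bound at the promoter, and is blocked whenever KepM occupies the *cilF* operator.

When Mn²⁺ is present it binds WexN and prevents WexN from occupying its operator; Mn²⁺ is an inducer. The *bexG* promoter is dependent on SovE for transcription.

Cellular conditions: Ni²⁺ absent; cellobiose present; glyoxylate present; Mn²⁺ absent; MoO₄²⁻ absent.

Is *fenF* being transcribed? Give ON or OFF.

ON

Ni²⁺ is absent, so QilJ is active.
With repressor QilJ bound, *holH* is not transcribed.
So HolH is not produced.
Mn²⁺ is absent, so WexN is active.
With repressor WexN bound, *zorV* is not transcribed.
So ZorV is not produced.
Cellobiose is present, so VorB is inactive.
MoO₄²⁻ is absent, so KepM is inactive.
Required activator VorB is absent, so *cilF* is not transcribed.
So CilF is not produced.
Glyoxylate is present, so FubE is inactive.
Required activator FubE is absent, so *jovY* is not transcribed.
So JovY is not produced.
Required activator CilF is absent, so *sovE* is not transcribed.
So SovE is not produced.
Required activator SovE is absent, so *bexG* is not transcribed.
So BexG is not produced.
With no repressor bound, *fenF* is transcribed.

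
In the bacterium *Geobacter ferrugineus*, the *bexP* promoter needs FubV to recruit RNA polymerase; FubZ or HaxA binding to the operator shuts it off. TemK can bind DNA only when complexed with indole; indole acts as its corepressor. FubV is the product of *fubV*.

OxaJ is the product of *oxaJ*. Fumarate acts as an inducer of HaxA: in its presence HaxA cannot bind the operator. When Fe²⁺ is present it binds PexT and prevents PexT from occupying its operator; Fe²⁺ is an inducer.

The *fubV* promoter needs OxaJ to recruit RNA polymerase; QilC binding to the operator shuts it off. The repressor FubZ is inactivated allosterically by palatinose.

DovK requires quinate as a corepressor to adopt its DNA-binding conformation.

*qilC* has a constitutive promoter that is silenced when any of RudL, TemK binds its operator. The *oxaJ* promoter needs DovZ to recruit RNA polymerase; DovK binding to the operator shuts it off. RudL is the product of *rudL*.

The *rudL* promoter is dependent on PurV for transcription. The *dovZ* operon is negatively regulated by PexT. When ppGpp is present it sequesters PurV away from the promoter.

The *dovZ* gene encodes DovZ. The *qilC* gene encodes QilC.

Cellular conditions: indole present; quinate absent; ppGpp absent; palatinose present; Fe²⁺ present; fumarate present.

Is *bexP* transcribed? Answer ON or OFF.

ON

Fe²⁺ is present, so PexT is inactive.
With no repressor bound, *dovZ* is transcribed.
So DovZ is produced and active.
Quinate is absent, so DovK is inactive.
No repressor is bound and DovZ is active, so *oxaJ* is transcribed.
So OxaJ is produced and active.
ppGpp is absent, so PurV is active.
No repressor is bound and PurV is active, so *rudL* is transcribed.
So RudL is produced and active.
Indole is present, so TemK is active.
With repressor RudL bound, *qilC* is not transcribed.
So QilC is not produced.
No repressor is bound and OxaJ is active, so *fubV* is transcribed.
So FubV is produced and active.
Palatinose is present, so FubZ is inactive.
Fumarate is present, so HaxA is inactive.
No repressor is bound and FubV is active, so *bexP* is transcribed.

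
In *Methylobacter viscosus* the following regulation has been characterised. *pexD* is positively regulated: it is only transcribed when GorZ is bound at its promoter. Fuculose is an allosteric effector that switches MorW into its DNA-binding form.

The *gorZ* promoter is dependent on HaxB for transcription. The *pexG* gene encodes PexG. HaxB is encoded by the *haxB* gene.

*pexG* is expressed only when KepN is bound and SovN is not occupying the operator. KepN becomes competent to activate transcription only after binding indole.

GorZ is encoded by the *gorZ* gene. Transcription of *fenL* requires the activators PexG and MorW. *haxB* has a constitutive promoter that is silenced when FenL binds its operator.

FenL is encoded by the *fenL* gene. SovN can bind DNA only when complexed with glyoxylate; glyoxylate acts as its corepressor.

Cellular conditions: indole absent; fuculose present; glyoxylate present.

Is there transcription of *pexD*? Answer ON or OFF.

ON

Indole is absent, so KepN is inactive.
Glyoxylate is present, so SovN is active.
With repressor SovN bound, *pexG* is not transcribed.
So PexG is not produced.
Fuculose is present, so MorW is active.
Required activator PexG is absent, so *fenL* is not transcribed.
So FenL is not produced.
With no repressor bound, *haxB* is transcribed.
So HaxB is produced and active.
No repressor is bound and HaxB is active, so *gorZ* is transcribed.
So GorZ is produced and active.
No repressor is bound and GorZ is active, so *pexD* is transcribed.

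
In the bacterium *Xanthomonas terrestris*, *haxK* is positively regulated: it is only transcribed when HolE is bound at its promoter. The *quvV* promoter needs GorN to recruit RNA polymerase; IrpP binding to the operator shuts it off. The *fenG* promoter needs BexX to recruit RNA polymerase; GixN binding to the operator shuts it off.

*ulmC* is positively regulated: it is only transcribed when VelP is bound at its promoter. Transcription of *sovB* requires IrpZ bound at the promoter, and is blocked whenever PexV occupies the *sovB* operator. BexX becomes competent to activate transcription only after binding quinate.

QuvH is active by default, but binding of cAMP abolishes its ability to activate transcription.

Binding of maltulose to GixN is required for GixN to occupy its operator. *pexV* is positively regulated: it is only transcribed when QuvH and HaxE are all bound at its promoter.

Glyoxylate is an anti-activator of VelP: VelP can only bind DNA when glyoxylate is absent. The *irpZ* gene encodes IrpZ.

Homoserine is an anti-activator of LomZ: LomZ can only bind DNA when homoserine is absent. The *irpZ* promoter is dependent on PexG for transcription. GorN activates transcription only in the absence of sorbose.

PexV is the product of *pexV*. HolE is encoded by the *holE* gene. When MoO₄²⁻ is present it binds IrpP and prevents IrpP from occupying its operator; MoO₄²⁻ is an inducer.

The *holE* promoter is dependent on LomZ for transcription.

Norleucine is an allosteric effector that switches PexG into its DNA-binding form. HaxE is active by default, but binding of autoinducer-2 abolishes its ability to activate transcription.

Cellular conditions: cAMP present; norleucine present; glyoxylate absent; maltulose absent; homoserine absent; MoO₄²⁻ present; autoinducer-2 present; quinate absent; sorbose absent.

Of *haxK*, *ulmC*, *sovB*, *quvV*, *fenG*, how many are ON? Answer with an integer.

Homoserine is absent, so LomZ is active.
No repressor is bound and LomZ is active, so *holE* is transcribed.
So HolE is produced and active.
No repressor is bound and HolE is active, so *haxK* is transcribed.
→ *haxK* is ON.
Glyoxylate is absent, so VelP is active.
No repressor is bound and VelP is active, so *ulmC* is transcribed.
→ *ulmC* is ON.
Norleucine is present, so PexG is active.
No repressor is bound and PexG is active, so *irpZ* is transcribed.
So IrpZ is produced and active.
cAMP is present, so QuvH is inactive.
Autoinducer-2 is present, so HaxE is inactive.
Required activator QuvH is absent, so *pexV* is not transcribed.
So PexV is not produced.
No repressor is bound and IrpZ is active, so *sovB* is transcribed.
→ *sovB* is ON.
Sorbose is absent, so GorN is active.
MoO₄²⁻ is present, so IrpP is inactive.
No repressor is bound and GorN is active, so *quvV* is transcribed.
→ *quvV* is ON.
Quinate is absent, so BexX is inactive.
Maltulose is absent, so GixN is inactive.
Required activator BexX is absent, so *fenG* is not transcribed.
→ *fenG* is OFF.
4 of the 5 genes are transcribed.

4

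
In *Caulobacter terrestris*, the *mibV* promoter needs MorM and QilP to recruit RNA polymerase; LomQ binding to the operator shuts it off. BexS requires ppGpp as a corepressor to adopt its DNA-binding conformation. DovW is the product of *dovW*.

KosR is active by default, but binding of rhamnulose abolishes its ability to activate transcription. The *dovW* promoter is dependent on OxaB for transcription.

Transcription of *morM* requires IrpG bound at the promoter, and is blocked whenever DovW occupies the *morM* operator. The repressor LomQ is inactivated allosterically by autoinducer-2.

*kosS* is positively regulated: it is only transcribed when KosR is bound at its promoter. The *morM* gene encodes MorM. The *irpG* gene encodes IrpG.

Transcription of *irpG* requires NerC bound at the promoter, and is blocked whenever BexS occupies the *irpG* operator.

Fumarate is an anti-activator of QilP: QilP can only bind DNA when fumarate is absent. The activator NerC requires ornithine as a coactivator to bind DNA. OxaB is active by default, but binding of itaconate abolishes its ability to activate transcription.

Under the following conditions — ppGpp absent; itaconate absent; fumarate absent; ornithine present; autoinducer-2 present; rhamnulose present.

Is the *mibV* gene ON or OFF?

Itaconate is absent, so OxaB is active.
No repressor is bound and OxaB is active, so *dovW* is transcribed.
So DovW is produced and active.
Ornithine is present, so NerC is active.
ppGpp is absent, so BexS is inactive.
No repressor is bound and NerC is active, so *irpG* is transcribed.
So IrpG is produced and active.
With repressor DovW bound, *morM* is not transcribed.
So MorM is not produced.
Fumarate is absent, so QilP is active.
Autoinducer-2 is present, so LomQ is inactive.
Required activator MorM is absent, so *mibV* is not transcribed.

OFF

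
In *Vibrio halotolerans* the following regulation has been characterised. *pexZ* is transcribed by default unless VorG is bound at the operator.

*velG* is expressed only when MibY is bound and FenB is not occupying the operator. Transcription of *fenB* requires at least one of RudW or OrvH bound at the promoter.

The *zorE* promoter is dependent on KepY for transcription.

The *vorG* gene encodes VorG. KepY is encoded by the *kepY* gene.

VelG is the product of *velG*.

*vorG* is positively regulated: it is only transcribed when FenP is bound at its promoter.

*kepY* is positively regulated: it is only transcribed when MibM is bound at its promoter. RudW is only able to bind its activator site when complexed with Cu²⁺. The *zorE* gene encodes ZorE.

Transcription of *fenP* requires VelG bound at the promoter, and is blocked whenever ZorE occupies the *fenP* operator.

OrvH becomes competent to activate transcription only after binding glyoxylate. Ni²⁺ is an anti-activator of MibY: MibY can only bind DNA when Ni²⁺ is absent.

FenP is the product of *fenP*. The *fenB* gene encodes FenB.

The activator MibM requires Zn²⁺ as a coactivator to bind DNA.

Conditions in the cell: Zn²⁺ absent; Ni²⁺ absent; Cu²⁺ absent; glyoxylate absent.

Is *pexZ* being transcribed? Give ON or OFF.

Cu²⁺ is absent, so RudW is inactive.
Glyoxylate is absent, so OrvH is inactive.
No activator is available at the *fenB* promoter, so *fenB* is not transcribed.
So FenB is not produced.
Ni²⁺ is absent, so MibY is active.
No repressor is bound and MibY is active, so *velG* is transcribed.
So VelG is produced and active.
Zn²⁺ is absent, so MibM is inactive.
Required activator MibM is absent, so *kepY* is not transcribed.
So KepY is not produced.
Required activator KepY is absent, so *zorE* is not transcribed.
So ZorE is not produced.
No repressor is bound and VelG is active, so *fenP* is transcribed.
So FenP is produced and active.
No repressor is bound and FenP is active, so *vorG* is transcribed.
So VorG is produced and active.
With repressor VorG bound, *pexZ* is not transcribed.

OFF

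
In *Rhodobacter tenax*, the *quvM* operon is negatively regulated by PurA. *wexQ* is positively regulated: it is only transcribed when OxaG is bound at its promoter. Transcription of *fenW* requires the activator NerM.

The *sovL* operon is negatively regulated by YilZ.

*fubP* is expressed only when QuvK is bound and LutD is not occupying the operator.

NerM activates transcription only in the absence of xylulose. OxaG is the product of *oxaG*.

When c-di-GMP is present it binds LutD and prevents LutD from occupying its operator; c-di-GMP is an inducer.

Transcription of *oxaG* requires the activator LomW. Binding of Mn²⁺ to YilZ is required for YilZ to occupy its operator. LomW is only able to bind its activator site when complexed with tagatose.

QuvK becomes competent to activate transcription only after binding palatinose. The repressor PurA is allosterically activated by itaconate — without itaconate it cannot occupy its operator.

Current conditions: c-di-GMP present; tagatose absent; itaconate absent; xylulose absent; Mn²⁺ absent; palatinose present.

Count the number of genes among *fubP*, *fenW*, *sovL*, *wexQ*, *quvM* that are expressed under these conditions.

c-di-GMP is present, so LutD is inactive.
Palatinose is present, so QuvK is active.
No repressor is bound and QuvK is active, so *fubP* is transcribed.
→ *fubP* is ON.
Xylulose is absent, so NerM is active.
No repressor is bound and NerM is active, so *fenW* is transcribed.
→ *fenW* is ON.
Mn²⁺ is absent, so YilZ is inactive.
With no repressor bound, *sovL* is transcribed.
→ *sovL* is ON.
Tagatose is absent, so LomW is inactive.
Required activator LomW is absent, so *oxaG* is not transcribed.
So OxaG is not produced.
Required activator OxaG is absent, so *wexQ* is not transcribed.
→ *wexQ* is OFF.
Itaconate is absent, so PurA is inactive.
With no repressor bound, *quvM* is transcribed.
→ *quvM* is ON.
4 of the 5 genes are transcribed.

4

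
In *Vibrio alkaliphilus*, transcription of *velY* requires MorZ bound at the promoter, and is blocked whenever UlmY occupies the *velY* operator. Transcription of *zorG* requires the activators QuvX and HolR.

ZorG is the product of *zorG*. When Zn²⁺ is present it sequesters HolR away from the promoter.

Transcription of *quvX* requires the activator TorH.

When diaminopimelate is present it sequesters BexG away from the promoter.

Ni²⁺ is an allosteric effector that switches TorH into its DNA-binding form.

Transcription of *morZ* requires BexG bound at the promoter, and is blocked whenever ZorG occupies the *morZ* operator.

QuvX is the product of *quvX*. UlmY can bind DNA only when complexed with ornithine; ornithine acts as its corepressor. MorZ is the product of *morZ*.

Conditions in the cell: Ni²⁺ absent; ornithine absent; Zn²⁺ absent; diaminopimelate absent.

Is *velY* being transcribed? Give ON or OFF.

ON

Ornithine is absent, so UlmY is inactive.
Diaminopimelate is absent, so BexG is active.
Ni²⁺ is absent, so TorH is inactive.
Required activator TorH is absent, so *quvX* is not transcribed.
So QuvX is not produced.
Zn²⁺ is absent, so HolR is active.
Required activator QuvX is absent, so *zorG* is not transcribed.
So ZorG is not produced.
No repressor is bound and BexG is active, so *morZ* is transcribed.
So MorZ is produced and active.
No repressor is bound and MorZ is active, so *velY* is transcribed.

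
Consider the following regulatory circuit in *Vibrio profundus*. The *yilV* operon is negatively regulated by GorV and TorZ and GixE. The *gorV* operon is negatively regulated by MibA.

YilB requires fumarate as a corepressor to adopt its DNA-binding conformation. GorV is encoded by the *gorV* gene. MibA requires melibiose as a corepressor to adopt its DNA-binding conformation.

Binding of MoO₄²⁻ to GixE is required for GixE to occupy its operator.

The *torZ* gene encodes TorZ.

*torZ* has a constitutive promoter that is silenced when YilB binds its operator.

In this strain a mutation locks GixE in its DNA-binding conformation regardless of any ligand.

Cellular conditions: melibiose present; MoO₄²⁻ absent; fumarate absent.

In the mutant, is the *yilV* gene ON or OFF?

OFF

Melibiose is present, so MibA is active.
With repressor MibA bound, *gorV* is not transcribed.
So GorV is not produced.
Fumarate is absent, so YilB is inactive.
With no repressor bound, *torZ* is transcribed.
So TorZ is produced and active.
GixE is constitutively active in this strain.
With repressor TorZ bound, *yilV* is not transcribed.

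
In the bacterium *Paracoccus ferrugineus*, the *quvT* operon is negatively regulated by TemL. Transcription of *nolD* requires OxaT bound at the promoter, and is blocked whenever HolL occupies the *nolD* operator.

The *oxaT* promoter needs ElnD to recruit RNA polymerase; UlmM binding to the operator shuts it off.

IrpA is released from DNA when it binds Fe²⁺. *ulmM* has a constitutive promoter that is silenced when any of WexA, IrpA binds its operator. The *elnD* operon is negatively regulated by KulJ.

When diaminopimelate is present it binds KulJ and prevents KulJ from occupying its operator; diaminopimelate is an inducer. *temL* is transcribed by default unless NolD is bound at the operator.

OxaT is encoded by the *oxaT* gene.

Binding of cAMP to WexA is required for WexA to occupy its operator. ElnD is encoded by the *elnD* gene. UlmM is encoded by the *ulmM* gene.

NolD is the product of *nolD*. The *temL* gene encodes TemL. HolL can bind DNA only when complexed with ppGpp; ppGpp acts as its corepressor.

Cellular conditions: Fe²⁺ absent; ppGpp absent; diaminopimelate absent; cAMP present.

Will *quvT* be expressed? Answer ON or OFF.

Diaminopimelate is absent, so KulJ is active.
With repressor KulJ bound, *elnD* is not transcribed.
So ElnD is not produced.
cAMP is present, so WexA is active.
Fe²⁺ is absent, so IrpA is active.
With repressor WexA bound, *ulmM* is not transcribed.
So UlmM is not produced.
Required activator ElnD is absent, so *oxaT* is not transcribed.
So OxaT is not produced.
ppGpp is absent, so HolL is inactive.
Required activator OxaT is absent, so *nolD* is not transcribed.
So NolD is not produced.
With no repressor bound, *temL* is transcribed.
So TemL is produced and active.
With repressor TemL bound, *quvT* is not transcribed.

OFF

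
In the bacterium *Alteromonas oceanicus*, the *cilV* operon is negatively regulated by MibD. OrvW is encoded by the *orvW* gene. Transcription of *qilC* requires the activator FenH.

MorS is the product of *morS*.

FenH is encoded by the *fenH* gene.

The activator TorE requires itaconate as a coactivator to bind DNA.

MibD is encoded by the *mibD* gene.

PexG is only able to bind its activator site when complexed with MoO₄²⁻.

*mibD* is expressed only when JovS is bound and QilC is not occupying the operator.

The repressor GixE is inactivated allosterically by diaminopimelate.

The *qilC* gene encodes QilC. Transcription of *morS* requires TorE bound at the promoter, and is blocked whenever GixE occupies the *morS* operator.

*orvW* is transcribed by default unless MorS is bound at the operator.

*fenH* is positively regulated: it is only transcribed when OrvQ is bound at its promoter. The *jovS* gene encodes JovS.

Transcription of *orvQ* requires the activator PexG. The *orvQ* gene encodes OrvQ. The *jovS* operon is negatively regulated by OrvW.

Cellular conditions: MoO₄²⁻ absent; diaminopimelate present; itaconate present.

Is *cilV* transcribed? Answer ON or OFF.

OFF

Itaconate is present, so TorE is active.
Diaminopimelate is present, so GixE is inactive.
No repressor is bound and TorE is active, so *morS* is transcribed.
So MorS is produced and active.
With repressor MorS bound, *orvW* is not transcribed.
So OrvW is not produced.
With no repressor bound, *jovS* is transcribed.
So JovS is produced and active.
MoO₄²⁻ is absent, so PexG is inactive.
Required activator PexG is absent, so *orvQ* is not transcribed.
So OrvQ is not produced.
Required activator OrvQ is absent, so *fenH* is not transcribed.
So FenH is not produced.
Required activator FenH is absent, so *qilC* is not transcribed.
So QilC is not produced.
No repressor is bound and JovS is active, so *mibD* is transcribed.
So MibD is produced and active.
With repressor MibD bound, *cilV* is not transcribed.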